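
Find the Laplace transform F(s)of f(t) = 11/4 11/(4*s)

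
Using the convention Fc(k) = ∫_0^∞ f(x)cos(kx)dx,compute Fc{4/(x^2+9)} 2*pi*exp(-3*k)/3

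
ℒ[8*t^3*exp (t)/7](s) 48/ (7*(s - 1)^4)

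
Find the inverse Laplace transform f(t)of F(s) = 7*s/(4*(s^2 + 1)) 7*cos(t)/4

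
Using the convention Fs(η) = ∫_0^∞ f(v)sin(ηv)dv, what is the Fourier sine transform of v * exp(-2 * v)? 4 * η/(η^2 + 4)^2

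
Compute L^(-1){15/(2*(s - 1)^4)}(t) 5*t^3*exp(t)/4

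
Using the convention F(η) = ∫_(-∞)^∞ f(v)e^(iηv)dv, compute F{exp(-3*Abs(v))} 6/(η^2 + 9)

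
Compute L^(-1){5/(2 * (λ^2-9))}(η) 5 * sinh(3 * η)/6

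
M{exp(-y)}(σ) gamma(σ)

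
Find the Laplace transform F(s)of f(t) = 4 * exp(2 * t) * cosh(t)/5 4 * (s - 2)/(5 * ((s - 2)^2 - 1))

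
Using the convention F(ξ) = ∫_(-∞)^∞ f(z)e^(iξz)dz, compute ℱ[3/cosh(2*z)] 3*pi/(2*cosh(pi*ξ/4))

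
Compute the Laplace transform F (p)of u p^ (-2)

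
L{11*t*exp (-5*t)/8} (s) 11/ (8*(s + 5)^2)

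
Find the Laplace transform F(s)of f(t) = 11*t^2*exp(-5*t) 22/(s + 5)^3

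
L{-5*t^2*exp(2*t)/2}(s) -5/(s - 2)^3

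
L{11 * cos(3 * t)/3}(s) 11 * s/(3 * (s^2 + 9))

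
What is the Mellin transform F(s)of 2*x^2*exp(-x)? 2*gamma(s + 2)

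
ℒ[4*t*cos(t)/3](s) 4*(s^2 - 1)/(3*(s^2 + 1)^2)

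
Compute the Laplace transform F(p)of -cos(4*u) -p/(p^2 + 16)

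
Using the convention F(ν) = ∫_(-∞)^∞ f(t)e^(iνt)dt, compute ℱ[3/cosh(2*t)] 3*pi/(2*cosh(pi*ν/4))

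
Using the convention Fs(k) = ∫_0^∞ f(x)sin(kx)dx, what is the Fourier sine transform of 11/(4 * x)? 11 * pi/8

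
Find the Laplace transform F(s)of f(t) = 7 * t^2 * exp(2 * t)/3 14/(3 * (s - 2)^3)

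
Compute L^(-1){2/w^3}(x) x^2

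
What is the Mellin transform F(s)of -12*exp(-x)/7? -12*gamma(s)/7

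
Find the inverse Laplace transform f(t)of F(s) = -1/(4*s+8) -exp(-2*t)/4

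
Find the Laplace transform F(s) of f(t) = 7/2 7/(2*s) 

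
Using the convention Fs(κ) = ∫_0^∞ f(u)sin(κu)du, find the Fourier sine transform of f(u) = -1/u -pi/2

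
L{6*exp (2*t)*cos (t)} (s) 6*(s - 2)/ ( (s - 2)^2+1)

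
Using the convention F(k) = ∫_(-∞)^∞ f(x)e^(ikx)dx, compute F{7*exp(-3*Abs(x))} 42/(k^2 + 9)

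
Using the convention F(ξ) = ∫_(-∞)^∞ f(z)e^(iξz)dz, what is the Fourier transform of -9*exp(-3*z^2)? -3*sqrt(3)*sqrt(pi)*exp(-ξ^2/12)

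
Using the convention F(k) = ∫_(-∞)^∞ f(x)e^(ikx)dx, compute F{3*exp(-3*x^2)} sqrt(3)*sqrt(pi)*exp(-k^2/12)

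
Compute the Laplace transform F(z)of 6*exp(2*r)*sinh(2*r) 12/(z*(z - 4))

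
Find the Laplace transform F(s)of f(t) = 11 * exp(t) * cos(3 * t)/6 11 * (s - 1)/(6 * ((s - 1)^2 + 9))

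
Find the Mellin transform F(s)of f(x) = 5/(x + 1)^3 5*pi*(s - 2)*(s - 1)/(2*sin(pi*s))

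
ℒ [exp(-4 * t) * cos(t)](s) (s + 4)/((s + 4)^2 + 1)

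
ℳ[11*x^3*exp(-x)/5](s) 11*gamma(s + 3)/5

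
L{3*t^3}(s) 18/s^4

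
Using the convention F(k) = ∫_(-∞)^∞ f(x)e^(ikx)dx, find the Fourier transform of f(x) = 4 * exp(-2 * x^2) 2 * sqrt(2) * sqrt(pi) * exp(-k^2/8)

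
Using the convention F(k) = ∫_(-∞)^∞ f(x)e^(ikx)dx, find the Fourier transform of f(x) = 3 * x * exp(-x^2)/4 3 * I * sqrt(pi) * k * exp(-k^2/4)/8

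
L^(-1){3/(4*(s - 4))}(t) 3*exp(4*t)/4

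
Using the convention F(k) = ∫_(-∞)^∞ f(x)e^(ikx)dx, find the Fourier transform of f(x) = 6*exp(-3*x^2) 2*sqrt(3)*sqrt(pi)*exp(-k^2/12)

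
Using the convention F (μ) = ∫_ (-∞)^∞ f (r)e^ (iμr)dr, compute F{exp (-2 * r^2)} sqrt (2) * sqrt (pi) * exp (-μ^2/8)/2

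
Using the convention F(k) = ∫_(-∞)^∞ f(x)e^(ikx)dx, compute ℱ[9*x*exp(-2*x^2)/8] 9*sqrt(2)*I*sqrt(pi)*k*exp(-k^2/8)/64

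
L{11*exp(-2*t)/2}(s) 11/(2*(s + 2))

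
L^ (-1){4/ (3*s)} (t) 4/3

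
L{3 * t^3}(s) 18/s^4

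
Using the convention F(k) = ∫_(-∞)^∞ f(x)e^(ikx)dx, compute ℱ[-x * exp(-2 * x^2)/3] -sqrt(2) * I * sqrt(pi) * k * exp(-k^2/8)/24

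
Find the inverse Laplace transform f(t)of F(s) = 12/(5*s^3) 6*t^2/5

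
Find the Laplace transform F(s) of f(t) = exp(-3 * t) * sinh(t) 1/((s + 3) ^2 - 1) 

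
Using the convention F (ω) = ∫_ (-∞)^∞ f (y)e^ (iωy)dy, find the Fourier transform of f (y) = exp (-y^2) sqrt (pi)*exp (-ω^2/4)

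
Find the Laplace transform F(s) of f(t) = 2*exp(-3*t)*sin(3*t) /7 6/(7*((s+3) ^2+9) ) 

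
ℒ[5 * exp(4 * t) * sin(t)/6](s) 5/(6 * ((s - 4)^2 + 1))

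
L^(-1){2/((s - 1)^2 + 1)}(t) 2*exp(t)*sin(t)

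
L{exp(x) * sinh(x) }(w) 1/(w * (w - 2) ) 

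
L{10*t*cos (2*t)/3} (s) 10*(s^2-4)/ (3*(s^2 + 4)^2)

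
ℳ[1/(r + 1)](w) pi * csc(pi * w)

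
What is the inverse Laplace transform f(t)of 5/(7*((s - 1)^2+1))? 5*exp(t)*sin(t)/7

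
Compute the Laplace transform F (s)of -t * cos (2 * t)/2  (4 - s^2)/ (2 * (s^2 + 4)^2)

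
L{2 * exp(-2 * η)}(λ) 2/(λ + 2)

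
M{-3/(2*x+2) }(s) -3*pi*csc(pi*s) /2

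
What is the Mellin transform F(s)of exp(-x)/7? gamma(s)/7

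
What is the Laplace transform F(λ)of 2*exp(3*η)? 2/(λ - 3)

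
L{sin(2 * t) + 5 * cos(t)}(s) 5 * s/(s^2 + 1) + 2/(s^2 + 4)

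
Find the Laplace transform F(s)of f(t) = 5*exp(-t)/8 5/(8*(s+1))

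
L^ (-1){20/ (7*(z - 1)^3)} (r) 10*r^2*exp (r)/7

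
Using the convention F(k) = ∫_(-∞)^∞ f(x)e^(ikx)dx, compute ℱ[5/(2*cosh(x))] 5*pi/(2*cosh(pi*k/2))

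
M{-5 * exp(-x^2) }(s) -5 * gamma(s/2) /2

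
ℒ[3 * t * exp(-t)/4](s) 3/(4 * (s + 1)^2)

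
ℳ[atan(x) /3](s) -pi*sec(pi*s/2) /(6*s) 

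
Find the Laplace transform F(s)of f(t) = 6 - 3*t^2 6/s - 6/s^3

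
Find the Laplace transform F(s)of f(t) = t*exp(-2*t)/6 1/(6*(s+2)^2)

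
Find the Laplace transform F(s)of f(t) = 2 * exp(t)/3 2/(3 * (s - 1))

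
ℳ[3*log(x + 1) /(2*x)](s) -3*pi*csc(pi*s) /(2*s - 2) 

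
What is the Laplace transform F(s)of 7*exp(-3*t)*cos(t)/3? 7*(s + 3)/(3*((s + 3)^2 + 1))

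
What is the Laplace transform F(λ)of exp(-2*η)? 1/(λ + 2)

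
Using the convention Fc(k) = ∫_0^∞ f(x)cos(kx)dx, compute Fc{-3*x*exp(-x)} 3*(k^2 - 1)/(k^2 + 1)^2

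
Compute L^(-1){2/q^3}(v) v^2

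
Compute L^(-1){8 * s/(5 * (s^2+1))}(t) 8 * cos(t)/5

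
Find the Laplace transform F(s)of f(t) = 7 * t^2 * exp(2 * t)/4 7/(2 * (s - 2)^3)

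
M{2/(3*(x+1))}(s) 2*pi*csc(pi*s)/3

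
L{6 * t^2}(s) 12/s^3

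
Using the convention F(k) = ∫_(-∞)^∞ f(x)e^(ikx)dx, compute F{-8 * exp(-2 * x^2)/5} -4 * sqrt(2) * sqrt(pi) * exp(-k^2/8)/5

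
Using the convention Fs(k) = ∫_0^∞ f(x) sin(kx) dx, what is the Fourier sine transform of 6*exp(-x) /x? 6*atan(k) 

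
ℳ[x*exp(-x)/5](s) gamma(s + 1)/5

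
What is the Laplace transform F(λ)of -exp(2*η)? -1/(λ - 2)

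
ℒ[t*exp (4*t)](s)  (s - 4)^ (-2)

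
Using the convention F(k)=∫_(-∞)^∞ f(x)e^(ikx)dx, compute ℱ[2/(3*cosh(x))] 2*pi/(3*cosh(pi*k/2))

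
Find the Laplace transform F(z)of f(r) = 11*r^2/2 11/z^3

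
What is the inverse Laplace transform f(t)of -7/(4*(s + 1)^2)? -7*t*exp(-t)/4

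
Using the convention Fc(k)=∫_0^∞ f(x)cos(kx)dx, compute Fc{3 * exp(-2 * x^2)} 3 * sqrt(2) * sqrt(pi) * exp(-k^2/8)/4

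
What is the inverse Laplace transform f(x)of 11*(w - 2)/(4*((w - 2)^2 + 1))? 11*exp(2*x)*cos(x)/4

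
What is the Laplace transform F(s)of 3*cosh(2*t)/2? 3*s/(2*(s^2-4))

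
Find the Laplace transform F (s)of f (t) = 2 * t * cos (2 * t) 2 * (s^2-4)/ (s^2 + 4)^2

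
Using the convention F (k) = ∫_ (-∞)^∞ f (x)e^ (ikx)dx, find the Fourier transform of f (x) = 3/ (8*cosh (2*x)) 3*pi/ (16*cosh (pi*k/4))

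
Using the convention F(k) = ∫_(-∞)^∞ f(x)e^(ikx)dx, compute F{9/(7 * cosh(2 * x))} 9 * pi/(14 * cosh(pi * k/4))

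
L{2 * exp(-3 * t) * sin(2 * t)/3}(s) 4/(3 * ((s + 3)^2 + 4))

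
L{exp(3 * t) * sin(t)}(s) 1/((s - 3)^2+1)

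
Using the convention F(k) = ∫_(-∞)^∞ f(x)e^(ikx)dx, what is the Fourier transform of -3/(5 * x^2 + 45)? -pi * exp(-3 * Abs(k))/5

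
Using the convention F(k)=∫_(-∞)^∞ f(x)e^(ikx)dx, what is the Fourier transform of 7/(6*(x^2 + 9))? 7*pi*exp(-3*Abs(k))/18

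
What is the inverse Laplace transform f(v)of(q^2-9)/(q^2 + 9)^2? v*cos(3*v)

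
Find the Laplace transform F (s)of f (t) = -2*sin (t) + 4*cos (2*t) 4*s/ (s^2 + 4) - 2/ (s^2 + 1)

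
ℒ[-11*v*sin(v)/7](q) -22*q/(7*(q^2+1)^2)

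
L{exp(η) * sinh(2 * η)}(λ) 2/((λ - 1)^2 - 4)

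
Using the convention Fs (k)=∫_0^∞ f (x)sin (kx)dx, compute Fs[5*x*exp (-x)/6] 5*k/ (3*(k^2+1)^2)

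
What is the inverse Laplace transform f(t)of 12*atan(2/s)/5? 12*sin(2*t)/(5*t)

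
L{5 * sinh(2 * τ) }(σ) 10/(σ^2 - 4) 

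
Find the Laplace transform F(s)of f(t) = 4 4/s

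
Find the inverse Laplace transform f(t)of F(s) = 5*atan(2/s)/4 5*sin(2*t)/(4*t)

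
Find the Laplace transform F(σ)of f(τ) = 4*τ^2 8/σ^3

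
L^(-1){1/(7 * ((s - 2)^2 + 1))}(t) exp(2 * t) * sin(t)/7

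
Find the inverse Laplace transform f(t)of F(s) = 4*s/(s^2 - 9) 4*cosh(3*t)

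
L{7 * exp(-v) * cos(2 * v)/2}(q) 7 * (q + 1)/(2 * ((q + 1)^2 + 4))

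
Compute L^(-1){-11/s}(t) -11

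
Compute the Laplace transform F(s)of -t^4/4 -6/s^5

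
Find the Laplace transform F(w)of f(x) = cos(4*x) w/(w^2+16)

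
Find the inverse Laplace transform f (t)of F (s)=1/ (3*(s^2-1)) sinh (t)/3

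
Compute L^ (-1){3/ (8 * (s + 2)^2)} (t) 3 * t * exp (-2 * t)/8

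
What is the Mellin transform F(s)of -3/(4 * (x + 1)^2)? 3 * pi * (s - 1)/(4 * sin(pi * s))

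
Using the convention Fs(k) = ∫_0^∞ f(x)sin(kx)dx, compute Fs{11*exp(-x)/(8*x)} 11*atan(k)/8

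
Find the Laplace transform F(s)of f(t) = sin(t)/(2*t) atan(1/s)/2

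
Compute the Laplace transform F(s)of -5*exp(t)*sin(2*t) -10/((s - 1)^2 + 4)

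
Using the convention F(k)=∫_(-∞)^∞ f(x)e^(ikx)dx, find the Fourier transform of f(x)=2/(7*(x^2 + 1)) 2*pi*exp(-Abs(k))/7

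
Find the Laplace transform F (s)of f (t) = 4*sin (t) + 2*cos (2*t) 2*s/ (s^2 + 4) + 4/ (s^2 + 1)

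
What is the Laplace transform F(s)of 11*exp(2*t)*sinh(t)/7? 11/(7*((s - 2)^2 - 1))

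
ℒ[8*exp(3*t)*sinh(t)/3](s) 8/(3*((s - 3)^2 - 1))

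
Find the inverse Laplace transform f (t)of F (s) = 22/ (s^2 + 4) 11 * sin (2 * t)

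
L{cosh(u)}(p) p/(p^2 - 1)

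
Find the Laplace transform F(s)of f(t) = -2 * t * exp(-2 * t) -2/(s + 2)^2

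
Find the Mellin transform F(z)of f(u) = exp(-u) gamma(z)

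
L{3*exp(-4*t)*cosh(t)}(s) 3*(s + 4)/((s + 4)^2 - 1)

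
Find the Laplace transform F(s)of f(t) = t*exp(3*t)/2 1/(2*(s - 3)^2)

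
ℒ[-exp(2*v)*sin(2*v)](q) -2/((q - 2)^2 + 4)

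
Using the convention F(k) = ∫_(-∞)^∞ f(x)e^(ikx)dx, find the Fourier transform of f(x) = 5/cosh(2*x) 5*pi/(2*cosh(pi*k/4))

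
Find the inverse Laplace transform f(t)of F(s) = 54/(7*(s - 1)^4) 9*t^3*exp(t)/7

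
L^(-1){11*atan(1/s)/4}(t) 11*sin(t)/(4*t)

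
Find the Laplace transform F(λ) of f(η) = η λ^(-2) 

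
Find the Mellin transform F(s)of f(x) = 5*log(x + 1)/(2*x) -5*pi*csc(pi*s)/(2*s - 2)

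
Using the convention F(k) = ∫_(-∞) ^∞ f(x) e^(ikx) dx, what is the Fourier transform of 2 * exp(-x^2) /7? 2 * sqrt(pi) * exp(-k^2/4) /7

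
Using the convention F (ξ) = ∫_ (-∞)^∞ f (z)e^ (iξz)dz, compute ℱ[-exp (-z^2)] -sqrt (pi)*exp (-ξ^2/4)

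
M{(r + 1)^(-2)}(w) (-pi * w + pi)/sin(pi * w)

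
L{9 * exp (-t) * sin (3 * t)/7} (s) 27/ (7 * ( (s + 1)^2 + 9))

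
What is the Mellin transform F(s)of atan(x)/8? -pi*sec(pi*s/2)/(16*s)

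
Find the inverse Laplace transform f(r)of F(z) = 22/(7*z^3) 11*r^2/7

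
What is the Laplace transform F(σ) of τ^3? 6/σ^4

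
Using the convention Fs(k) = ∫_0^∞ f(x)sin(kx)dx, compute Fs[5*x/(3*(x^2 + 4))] 5*pi*exp(-2*k)/6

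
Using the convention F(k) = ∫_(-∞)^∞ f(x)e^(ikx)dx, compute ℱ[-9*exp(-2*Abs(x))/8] -9/(2*k^2 + 8)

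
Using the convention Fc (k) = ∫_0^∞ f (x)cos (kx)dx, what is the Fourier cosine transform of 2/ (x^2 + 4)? pi * exp (-2 * k)/2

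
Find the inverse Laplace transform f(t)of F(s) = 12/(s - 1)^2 12*t*exp(t)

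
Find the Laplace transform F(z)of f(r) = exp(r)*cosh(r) (z - 1)/(z*(z - 2))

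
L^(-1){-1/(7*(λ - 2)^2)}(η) -η*exp(2*η)/7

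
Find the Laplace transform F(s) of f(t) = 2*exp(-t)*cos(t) 2*(s+1) /((s+1) ^2+1) 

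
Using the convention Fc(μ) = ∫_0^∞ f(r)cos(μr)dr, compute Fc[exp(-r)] 1/(μ^2 + 1)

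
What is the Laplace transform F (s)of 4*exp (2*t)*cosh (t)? 4*(s - 2)/ ( (s - 2)^2 - 1)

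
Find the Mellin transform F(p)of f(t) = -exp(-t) -gamma(p)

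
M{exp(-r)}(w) gamma(w)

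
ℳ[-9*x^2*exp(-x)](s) -9*gamma(s + 2) 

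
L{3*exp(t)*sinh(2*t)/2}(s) 3/((s - 1)^2 - 4)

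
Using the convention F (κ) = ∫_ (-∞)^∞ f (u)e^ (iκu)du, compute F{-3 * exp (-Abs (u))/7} -6/ (7 * κ^2 + 7)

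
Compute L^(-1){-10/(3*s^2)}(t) -10*t/3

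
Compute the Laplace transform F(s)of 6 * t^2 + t 12/s^3 + s^(-2)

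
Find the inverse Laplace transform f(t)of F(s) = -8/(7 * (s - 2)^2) -8 * t * exp(2 * t)/7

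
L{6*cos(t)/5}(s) 6*s/(5*(s^2 + 1))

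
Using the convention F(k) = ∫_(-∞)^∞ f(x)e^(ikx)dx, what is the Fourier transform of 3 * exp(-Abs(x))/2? 3/(k^2 + 1)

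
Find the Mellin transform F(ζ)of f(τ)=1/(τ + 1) pi * csc(pi * ζ)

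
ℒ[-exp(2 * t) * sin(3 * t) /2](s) -3/(2 * (s - 2) ^2 + 18) 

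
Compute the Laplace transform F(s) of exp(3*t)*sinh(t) 1/((s - 3) ^2 - 1) 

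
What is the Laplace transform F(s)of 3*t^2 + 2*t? 2/s^2 + 6/s^3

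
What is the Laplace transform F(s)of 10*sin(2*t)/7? 20/(7*(s^2 + 4))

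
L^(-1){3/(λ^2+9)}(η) sin(3 * η)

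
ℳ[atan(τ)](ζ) -pi * sec(pi * ζ/2)/(2 * ζ)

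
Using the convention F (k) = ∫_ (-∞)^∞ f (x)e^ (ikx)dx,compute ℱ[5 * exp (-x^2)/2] 5 * sqrt (pi) * exp (-k^2/4)/2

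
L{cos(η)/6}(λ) λ/(6*(λ^2 + 1))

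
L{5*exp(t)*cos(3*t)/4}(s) 5*(s - 1)/(4*((s - 1)^2 + 9))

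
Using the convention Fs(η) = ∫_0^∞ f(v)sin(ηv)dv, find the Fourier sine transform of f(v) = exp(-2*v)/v atan(η/2)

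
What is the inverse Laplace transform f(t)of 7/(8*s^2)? 7*t/8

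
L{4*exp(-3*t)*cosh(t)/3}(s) 4*(s + 3)/(3*((s + 3)^2-1))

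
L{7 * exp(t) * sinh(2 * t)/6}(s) 7/(3 * ((s - 1)^2 - 4))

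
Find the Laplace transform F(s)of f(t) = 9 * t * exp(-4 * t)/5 9/(5 * (s + 4)^2)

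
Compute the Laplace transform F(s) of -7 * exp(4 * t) -7/(s - 4) 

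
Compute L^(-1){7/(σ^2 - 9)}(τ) 7 * sinh(3 * τ)/3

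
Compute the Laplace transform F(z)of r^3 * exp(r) 6/(z - 1)^4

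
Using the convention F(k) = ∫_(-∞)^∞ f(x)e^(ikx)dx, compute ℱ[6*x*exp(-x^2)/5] 3*I*sqrt(pi)*k*exp(-k^2/4)/5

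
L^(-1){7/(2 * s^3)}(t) 7 * t^2/4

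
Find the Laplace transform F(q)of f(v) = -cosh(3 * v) -q/(q^2 - 9)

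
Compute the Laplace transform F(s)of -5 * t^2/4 -5/(2 * s^3)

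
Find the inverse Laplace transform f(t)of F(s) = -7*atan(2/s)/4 -7*sin(2*t)/(4*t)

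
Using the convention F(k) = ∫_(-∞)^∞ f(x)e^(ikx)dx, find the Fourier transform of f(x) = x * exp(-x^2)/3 I * sqrt(pi) * k * exp(-k^2/4)/6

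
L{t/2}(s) 1/(2 * s^2)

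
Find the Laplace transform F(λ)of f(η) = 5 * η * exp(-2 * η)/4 5/(4 * (λ+2)^2)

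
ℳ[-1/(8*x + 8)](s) -pi*csc(pi*s)/8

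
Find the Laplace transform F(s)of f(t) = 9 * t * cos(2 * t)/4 9 * (s^2 - 4)/(4 * (s^2+4)^2)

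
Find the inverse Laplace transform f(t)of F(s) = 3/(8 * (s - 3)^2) 3 * t * exp(3 * t)/8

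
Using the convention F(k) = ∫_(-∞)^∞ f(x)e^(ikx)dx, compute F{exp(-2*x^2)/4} sqrt(2)*sqrt(pi)*exp(-k^2/8)/8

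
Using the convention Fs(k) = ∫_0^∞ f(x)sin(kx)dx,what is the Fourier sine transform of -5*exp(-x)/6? -5*k/(6*k^2 + 6)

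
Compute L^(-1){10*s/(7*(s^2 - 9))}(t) 10*cosh(3*t)/7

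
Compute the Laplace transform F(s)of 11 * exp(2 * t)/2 11/(2 * (s - 2))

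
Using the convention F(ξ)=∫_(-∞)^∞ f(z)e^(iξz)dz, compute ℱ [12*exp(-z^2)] 12*sqrt(pi)*exp(-ξ^2/4)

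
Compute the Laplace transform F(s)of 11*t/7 11/(7*s^2)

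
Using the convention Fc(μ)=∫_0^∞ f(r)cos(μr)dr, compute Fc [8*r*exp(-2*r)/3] 8*(4 - μ^2)/(3*(μ^2 + 4)^2)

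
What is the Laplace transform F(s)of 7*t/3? 7/(3*s^2)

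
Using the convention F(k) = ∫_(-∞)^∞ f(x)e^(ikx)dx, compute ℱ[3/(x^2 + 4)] 3 * pi * exp(-2 * Abs(k))/2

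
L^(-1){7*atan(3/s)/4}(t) 7*sin(3*t)/(4*t)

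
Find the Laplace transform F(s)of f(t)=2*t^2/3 4/(3*s^3)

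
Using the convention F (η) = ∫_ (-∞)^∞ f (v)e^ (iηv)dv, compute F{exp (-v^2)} sqrt (pi)*exp (-η^2/4)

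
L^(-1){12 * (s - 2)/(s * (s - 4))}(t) 12 * exp(2 * t) * cosh(2 * t)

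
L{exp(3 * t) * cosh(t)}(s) (s - 3)/((s - 3)^2 - 1)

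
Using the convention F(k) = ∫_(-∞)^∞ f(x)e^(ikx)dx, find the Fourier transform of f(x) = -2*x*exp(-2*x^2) -sqrt(2)*I*sqrt(pi)*k*exp(-k^2/8)/4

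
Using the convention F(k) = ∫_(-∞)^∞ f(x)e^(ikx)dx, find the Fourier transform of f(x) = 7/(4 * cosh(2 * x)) 7 * pi/(8 * cosh(pi * k/4))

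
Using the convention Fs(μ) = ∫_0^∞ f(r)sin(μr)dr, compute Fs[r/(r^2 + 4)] pi*exp(-2*μ)/2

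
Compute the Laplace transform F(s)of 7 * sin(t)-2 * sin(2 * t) 7/(s^2 + 1)-4/(s^2 + 4)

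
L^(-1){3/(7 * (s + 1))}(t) 3 * exp(-t)/7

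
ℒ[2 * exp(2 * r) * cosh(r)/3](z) 2 * (z - 2)/(3 * ((z - 2)^2 - 1))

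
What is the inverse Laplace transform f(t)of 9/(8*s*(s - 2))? 9*exp(t)*sinh(t)/8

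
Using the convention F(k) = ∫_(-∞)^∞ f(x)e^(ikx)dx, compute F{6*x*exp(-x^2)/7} 3*I*sqrt(pi)*k*exp(-k^2/4)/7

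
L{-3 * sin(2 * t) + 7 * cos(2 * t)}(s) 7 * s/(s^2 + 4) - 6/(s^2 + 4)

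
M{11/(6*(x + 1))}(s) 11*pi*csc(pi*s)/6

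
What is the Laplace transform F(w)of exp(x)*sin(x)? 1/((w - 1)^2 + 1)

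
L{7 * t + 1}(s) 7/s^2 + 1/s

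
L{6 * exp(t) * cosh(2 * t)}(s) 6 * (s - 1)/((s - 1)^2 - 4)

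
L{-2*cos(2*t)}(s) -2*s/(s^2 + 4)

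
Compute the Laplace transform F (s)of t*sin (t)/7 2*s/ (7*(s^2+1)^2)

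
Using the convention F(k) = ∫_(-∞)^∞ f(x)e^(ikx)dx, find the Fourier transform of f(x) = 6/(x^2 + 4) 3 * pi * exp(-2 * Abs(k))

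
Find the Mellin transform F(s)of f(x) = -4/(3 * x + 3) -4 * pi * csc(pi * s)/3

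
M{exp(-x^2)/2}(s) gamma(s/2)/4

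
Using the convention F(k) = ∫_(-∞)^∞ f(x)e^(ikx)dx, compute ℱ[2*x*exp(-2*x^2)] sqrt(2)*I*sqrt(pi)*k*exp(-k^2/8)/4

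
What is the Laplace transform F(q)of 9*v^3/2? 27/q^4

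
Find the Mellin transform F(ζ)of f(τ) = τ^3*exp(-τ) gamma(ζ + 3)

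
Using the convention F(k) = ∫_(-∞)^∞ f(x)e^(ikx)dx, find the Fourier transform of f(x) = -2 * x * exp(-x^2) -I * sqrt(pi) * k * exp(-k^2/4)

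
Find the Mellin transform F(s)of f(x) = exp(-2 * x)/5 gamma(s)/(5 * 2^s)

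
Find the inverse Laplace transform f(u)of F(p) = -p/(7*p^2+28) -cos(2*u)/7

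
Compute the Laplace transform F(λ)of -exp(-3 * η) -1/(λ + 3)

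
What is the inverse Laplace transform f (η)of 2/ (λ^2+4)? sin (2*η)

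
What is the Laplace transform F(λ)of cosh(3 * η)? λ/(λ^2 - 9)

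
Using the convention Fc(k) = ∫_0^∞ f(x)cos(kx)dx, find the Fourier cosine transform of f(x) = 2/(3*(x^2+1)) pi*exp(-k)/3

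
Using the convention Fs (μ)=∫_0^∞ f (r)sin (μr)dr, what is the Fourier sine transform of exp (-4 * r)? μ/ (μ^2 + 16)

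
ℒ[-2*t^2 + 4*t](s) 4/s^2 - 4/s^3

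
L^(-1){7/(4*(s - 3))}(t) 7*exp(3*t)/4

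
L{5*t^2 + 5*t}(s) 10/s^3 + 5/s^2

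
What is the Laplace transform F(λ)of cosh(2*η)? λ/(λ^2 - 4)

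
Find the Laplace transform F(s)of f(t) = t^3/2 3/s^4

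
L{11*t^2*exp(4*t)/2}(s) 11/(s - 4)^3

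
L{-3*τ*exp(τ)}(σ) -3/(σ - 1)^2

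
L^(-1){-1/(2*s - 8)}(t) -exp(4*t)/2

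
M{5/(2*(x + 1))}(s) 5*pi*csc(pi*s)/2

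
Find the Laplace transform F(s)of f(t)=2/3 2/(3 * s)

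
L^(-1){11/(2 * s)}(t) 11/2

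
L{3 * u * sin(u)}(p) 6 * p/(p^2+1)^2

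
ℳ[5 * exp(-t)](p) 5 * gamma(p)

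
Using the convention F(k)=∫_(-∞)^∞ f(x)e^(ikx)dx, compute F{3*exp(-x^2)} 3*sqrt(pi)*exp(-k^2/4)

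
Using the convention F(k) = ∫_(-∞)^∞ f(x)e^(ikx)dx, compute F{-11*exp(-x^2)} -11*sqrt(pi)*exp(-k^2/4)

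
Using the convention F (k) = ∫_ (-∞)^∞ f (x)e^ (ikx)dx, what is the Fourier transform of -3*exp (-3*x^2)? -sqrt (3)*sqrt (pi)*exp (-k^2/12)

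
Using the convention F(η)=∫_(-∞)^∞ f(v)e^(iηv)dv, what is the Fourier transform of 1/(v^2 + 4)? pi*exp(-2*Abs(η))/2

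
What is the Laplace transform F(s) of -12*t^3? -72/s^4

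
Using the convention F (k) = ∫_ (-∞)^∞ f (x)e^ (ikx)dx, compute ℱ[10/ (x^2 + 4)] 5 * pi * exp (-2 * Abs (k))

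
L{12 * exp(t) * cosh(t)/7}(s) 12 * (s - 1)/(7 * s * (s - 2))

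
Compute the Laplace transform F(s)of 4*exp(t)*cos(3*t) 4*(s - 1)/((s - 1)^2+9)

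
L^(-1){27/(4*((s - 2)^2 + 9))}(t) 9*exp(2*t)*sin(3*t)/4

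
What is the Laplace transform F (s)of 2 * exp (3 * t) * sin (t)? 2/ ( (s - 3)^2 + 1)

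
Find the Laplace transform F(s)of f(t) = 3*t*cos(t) 3*(s^2 - 1)/(s^2 + 1)^2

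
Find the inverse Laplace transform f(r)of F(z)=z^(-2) r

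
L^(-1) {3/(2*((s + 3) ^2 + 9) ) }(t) exp(-3*t)*sin(3*t) /2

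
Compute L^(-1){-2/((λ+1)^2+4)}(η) -exp(-η) * sin(2 * η)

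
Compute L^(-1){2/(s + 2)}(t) 2*exp(-2*t)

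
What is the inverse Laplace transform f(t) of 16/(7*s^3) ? 8*t^2/7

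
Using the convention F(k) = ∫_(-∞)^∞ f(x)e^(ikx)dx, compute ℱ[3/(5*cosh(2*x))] 3*pi/(10*cosh(pi*k/4))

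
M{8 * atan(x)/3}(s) -4 * pi * sec(pi * s/2)/(3 * s)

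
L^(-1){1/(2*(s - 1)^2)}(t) t*exp(t)/2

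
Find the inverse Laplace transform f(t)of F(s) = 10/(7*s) 10/7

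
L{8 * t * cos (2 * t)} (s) 8 * (s^2 - 4)/ (s^2 + 4)^2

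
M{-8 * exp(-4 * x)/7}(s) -2^(3 - 2 * s) * gamma(s)/7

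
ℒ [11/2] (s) 11/(2 * s)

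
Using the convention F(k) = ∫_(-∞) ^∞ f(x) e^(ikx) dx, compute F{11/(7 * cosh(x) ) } 11 * pi/(7 * cosh(pi * k/2) ) 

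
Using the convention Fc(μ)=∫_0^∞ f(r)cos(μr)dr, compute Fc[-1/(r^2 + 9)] -pi*exp(-3*μ)/6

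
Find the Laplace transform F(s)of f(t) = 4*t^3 24/s^4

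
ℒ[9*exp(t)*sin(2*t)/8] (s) 9/(4*((s - 1)^2+4))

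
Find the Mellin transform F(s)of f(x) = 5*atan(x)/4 -5*pi*sec(pi*s/2)/(8*s)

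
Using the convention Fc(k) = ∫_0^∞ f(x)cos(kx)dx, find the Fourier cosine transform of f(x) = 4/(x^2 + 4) pi * exp(-2 * k)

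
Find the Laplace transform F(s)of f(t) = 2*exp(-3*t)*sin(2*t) 4/((s + 3)^2 + 4)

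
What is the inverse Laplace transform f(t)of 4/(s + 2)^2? 4 * t * exp(-2 * t)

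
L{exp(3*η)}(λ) 1/(λ - 3)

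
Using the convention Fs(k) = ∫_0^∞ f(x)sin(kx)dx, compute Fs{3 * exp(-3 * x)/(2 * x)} 3 * atan(k/3)/2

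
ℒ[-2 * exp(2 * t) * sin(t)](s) -2/((s - 2)^2 + 1)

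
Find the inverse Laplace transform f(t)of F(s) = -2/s -2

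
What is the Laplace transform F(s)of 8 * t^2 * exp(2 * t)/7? 16/(7 * (s - 2)^3)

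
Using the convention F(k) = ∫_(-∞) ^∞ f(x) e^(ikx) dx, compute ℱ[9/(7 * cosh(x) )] 9 * pi/(7 * cosh(pi * k/2) ) 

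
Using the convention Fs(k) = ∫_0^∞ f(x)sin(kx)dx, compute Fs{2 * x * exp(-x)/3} 4 * k/(3 * (k^2 + 1)^2)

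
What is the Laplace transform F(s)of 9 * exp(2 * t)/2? 9/(2 * (s - 2))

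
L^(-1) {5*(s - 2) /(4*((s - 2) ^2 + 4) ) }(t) 5*exp(2*t)*cos(2*t) /4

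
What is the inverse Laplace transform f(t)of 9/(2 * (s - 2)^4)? 3 * t^3 * exp(2 * t)/4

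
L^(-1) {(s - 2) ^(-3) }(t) t^2 * exp(2 * t) /2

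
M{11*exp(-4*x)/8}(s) 11*gamma(s)/(8*2^(2*s))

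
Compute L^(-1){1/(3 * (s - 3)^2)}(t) t * exp(3 * t)/3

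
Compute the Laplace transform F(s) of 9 9/s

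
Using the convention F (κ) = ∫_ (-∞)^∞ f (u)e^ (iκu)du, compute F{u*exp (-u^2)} I*sqrt (pi)*κ*exp (-κ^2/4)/2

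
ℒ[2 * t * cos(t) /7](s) 2 * (s^2 - 1) /(7 * (s^2 + 1) ^2) 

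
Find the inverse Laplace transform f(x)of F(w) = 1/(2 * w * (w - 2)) exp(x) * sinh(x)/2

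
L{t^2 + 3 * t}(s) 3/s^2 + 2/s^3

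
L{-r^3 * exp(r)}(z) -6/(z - 1)^4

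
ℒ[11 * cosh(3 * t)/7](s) 11 * s/(7 * (s^2 - 9))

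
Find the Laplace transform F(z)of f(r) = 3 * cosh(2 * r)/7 3 * z/(7 * (z^2 - 4))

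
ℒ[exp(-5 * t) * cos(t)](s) (s + 5)/((s + 5)^2 + 1)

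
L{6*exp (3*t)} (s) 6/ (s - 3)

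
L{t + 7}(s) 7/s + s^(-2)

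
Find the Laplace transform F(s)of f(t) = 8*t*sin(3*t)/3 16*s/(s^2+9)^2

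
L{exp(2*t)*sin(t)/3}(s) 1/(3*((s - 2)^2 + 1))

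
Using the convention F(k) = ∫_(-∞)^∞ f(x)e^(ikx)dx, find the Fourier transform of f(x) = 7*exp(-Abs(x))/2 7/(k^2 + 1)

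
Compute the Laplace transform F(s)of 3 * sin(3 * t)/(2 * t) 3 * atan(3/s)/2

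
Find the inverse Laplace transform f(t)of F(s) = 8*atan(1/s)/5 8*sin(t)/(5*t)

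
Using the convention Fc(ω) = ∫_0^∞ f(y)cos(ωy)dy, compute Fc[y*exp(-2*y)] (4 - ω^2)/(ω^2 + 4)^2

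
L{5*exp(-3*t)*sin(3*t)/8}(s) 15/(8*((s + 3)^2 + 9))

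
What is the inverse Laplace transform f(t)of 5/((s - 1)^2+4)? 5 * exp(t) * sin(2 * t)/2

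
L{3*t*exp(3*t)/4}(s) 3/(4*(s - 3)^2)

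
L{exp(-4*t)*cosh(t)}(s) (s + 4)/((s + 4)^2 - 1)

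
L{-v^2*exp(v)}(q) -2/(q - 1)^3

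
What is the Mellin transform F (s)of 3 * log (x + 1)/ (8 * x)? -3 * pi * csc (pi * s)/ (8 * s - 8)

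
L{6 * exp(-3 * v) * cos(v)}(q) 6 * (q+3)/((q+3)^2+1)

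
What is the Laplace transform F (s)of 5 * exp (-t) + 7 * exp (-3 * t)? 7/ (s + 3) + 5/ (s + 1)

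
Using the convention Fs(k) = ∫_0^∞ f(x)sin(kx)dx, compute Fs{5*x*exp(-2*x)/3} 20*k/(3*(k^2 + 4)^2)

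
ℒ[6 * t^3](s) 36/s^4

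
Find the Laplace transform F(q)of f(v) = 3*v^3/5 18/(5*q^4)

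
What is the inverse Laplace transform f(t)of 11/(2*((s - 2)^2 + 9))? 11*exp(2*t)*sin(3*t)/6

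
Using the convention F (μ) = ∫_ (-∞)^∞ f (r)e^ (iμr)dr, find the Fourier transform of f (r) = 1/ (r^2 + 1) pi*exp (-Abs (μ))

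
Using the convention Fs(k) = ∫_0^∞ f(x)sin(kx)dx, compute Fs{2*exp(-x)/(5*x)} 2*atan(k)/5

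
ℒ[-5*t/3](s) -5/(3*s^2)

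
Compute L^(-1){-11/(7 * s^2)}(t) -11 * t/7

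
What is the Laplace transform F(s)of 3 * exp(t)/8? 3/(8 * (s - 1))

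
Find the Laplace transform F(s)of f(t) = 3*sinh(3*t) 9/(s^2 - 9)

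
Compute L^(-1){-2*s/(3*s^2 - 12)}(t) -2*cosh(2*t)/3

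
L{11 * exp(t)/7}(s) 11/(7 * (s - 1))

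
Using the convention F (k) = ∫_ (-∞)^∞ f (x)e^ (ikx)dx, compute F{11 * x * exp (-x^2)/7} 11 * I * sqrt (pi) * k * exp (-k^2/4)/14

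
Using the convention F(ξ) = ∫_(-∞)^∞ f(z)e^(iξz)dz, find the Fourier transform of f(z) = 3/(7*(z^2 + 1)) 3*pi*exp(-Abs(ξ))/7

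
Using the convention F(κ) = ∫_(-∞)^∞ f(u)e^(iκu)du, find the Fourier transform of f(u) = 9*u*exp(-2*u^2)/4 9*sqrt(2)*I*sqrt(pi)*κ*exp(-κ^2/8)/32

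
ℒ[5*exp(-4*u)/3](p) 5/(3*(p + 4))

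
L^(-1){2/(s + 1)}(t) 2 * exp(-t)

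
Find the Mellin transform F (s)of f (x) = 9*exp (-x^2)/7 9*gamma (s/2)/14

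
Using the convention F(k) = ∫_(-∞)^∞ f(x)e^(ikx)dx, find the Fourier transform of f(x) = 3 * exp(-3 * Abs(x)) 18/(k^2 + 9)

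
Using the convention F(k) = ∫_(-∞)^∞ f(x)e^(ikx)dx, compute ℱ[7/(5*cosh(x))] 7*pi/(5*cosh(pi*k/2))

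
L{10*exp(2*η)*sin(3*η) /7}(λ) 30/(7*((λ - 2) ^2 + 9) ) 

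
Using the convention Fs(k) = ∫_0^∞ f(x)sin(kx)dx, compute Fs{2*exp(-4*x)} 2*k/(k^2 + 16)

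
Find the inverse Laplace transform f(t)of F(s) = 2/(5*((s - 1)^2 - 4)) exp(t)*sinh(2*t)/5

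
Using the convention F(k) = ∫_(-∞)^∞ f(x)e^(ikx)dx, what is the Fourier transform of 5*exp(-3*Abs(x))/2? 15/(k^2 + 9)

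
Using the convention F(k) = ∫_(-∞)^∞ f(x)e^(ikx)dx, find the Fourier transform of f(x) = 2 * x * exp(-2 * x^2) sqrt(2) * I * sqrt(pi) * k * exp(-k^2/8)/4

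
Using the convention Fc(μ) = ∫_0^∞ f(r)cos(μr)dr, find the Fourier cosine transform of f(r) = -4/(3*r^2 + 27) -2*pi*exp(-3*μ)/9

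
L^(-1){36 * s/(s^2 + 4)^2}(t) 9 * t * sin(2 * t)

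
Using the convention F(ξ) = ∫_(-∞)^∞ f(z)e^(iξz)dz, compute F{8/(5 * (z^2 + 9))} 8 * pi * exp(-3 * Abs(ξ))/15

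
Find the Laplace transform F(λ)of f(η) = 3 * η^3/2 9/λ^4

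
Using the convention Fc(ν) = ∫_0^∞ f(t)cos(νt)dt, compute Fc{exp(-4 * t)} 4/(ν^2+16)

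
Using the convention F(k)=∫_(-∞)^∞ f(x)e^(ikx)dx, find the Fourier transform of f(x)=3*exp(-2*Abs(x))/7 12/(7*(k^2+4))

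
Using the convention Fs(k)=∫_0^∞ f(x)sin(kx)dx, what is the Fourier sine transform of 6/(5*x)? 3*pi/5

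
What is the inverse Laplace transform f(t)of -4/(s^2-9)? -4 * sinh(3 * t)/3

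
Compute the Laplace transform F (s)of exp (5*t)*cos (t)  (s - 5)/ ( (s - 5)^2 + 1)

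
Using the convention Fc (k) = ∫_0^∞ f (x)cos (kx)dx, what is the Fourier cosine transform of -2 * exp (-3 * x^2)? -sqrt (3) * sqrt (pi) * exp (-k^2/12)/3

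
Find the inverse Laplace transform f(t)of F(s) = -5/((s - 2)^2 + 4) -5*exp(2*t)*sin(2*t)/2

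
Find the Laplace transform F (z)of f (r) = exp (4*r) 1/ (z - 4)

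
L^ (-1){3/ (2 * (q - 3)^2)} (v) 3 * v * exp (3 * v)/2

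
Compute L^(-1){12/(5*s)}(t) 12/5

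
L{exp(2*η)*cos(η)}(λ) (λ - 2)/((λ - 2)^2 + 1)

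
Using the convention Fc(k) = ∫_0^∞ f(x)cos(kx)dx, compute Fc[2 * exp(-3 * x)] 6/(k^2+9)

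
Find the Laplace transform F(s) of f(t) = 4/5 4/(5*s) 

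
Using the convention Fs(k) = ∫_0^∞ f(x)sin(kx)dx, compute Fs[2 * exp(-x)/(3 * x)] 2 * atan(k)/3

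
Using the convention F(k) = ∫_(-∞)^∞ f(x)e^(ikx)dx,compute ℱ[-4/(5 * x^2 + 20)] -2 * pi * exp(-2 * Abs(k))/5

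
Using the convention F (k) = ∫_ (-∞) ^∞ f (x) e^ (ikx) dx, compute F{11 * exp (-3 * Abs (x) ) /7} 66/ (7 * (k^2 + 9) ) 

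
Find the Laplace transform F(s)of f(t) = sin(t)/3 1/(3*(s^2 + 1))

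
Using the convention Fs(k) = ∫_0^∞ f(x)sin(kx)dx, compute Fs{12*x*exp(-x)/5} 24*k/(5*(k^2 + 1)^2)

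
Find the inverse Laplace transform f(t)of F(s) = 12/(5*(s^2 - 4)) 6*sinh(2*t)/5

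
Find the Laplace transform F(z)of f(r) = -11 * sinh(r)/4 -11/(4 * z^2 - 4)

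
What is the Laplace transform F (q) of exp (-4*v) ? 1/ (q + 4) 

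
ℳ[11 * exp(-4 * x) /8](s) 11 * gamma(s) /(8 * 2^(2 * s) ) 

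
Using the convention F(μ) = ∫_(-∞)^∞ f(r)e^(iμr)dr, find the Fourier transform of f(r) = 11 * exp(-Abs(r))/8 11/(4 * (μ^2 + 1))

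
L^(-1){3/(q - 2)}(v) 3*exp(2*v)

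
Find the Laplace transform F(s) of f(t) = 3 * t 3/s^2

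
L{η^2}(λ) 2/λ^3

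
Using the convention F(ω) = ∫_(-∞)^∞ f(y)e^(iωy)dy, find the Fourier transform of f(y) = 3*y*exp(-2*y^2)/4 3*sqrt(2)*I*sqrt(pi)*ω*exp(-ω^2/8)/32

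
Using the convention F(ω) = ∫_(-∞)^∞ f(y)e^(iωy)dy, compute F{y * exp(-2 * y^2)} sqrt(2) * I * sqrt(pi) * ω * exp(-ω^2/8)/8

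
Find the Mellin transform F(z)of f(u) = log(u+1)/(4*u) -pi*csc(pi*z)/(4*z - 4)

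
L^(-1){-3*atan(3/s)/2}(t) -3*sin(3*t)/(2*t)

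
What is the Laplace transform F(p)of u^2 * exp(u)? 2/(p - 1)^3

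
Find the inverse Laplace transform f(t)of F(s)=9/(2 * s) 9/2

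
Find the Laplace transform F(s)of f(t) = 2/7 2/(7 * s)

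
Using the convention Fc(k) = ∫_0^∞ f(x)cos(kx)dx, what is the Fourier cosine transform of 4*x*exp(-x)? 4*(1 - k^2)/(k^2 + 1)^2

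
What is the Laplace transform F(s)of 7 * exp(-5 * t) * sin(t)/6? 7/(6 * ((s + 5)^2 + 1))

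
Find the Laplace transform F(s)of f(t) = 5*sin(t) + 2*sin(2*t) 4/(s^2 + 4) + 5/(s^2 + 1)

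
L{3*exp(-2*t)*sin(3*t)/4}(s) 9/(4*((s+2)^2+9))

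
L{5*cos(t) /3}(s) 5*s/(3*(s^2 + 1) ) 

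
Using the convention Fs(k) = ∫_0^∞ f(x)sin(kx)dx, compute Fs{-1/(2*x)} -pi/4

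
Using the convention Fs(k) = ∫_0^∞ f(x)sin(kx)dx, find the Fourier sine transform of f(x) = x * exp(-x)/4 k/(2 * (k^2 + 1)^2)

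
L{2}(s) 2/s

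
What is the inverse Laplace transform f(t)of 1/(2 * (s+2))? exp(-2 * t)/2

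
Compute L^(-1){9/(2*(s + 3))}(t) 9*exp(-3*t)/2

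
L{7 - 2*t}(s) 7/s - 2/s^2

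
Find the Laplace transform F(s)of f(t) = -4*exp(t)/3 -4/(3*s - 3)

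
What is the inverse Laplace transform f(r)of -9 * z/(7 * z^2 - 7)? -9 * cosh(r)/7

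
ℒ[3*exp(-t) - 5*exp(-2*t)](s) 3/(s + 1) - 5/(s + 2)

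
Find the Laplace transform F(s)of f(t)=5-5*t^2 5/s - 10/s^3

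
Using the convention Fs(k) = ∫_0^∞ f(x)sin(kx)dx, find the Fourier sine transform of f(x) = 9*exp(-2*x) 9*k/(k^2 + 4)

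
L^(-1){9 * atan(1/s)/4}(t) 9 * sin(t)/(4 * t)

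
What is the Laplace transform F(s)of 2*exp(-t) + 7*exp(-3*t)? 7/(s + 3) + 2/(s + 1)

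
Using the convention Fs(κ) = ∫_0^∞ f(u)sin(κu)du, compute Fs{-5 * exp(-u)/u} -5 * atan(κ)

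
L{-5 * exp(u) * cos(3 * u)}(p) 5 * (1 - p)/((p - 1)^2+9)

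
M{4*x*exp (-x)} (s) 4*gamma (s+1)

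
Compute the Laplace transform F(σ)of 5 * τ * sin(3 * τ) 30 * σ/(σ^2 + 9)^2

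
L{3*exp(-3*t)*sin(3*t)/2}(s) 9/(2*((s + 3)^2 + 9))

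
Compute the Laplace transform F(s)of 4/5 4/(5*s)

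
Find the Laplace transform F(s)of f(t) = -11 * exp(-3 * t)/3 -11/(3 * s + 9)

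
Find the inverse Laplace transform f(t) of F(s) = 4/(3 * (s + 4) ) 4 * exp(-4 * t) /3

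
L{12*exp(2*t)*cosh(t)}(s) 12*(s - 2)/((s - 2)^2-1)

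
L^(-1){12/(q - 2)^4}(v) 2*v^3*exp(2*v)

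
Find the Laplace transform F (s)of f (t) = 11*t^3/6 11/s^4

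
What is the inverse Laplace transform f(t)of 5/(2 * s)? 5/2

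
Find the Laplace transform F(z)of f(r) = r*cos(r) (z^2-1)/(z^2 + 1)^2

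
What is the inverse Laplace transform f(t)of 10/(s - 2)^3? 5 * t^2 * exp(2 * t)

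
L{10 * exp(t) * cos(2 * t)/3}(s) 10 * (s - 1)/(3 * ((s - 1)^2 + 4))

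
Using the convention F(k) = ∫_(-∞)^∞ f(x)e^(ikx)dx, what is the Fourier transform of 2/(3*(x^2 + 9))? 2*pi*exp(-3*Abs(k))/9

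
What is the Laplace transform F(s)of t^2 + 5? 5/s + 2/s^3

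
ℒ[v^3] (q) 6/q^4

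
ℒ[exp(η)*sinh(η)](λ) 1/(λ*(λ - 2) ) 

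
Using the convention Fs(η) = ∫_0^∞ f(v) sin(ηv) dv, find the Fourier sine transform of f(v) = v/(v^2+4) pi*exp(-2*η) /2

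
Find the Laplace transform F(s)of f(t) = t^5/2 60/s^6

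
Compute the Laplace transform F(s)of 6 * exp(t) 6/(s - 1)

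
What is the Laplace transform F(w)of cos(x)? w/(w^2 + 1)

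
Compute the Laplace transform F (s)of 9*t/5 9/ (5*s^2)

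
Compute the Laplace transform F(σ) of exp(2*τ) 1/(σ - 2) 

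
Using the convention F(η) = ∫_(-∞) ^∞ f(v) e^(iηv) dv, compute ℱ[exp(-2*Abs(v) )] 4/(η^2 + 4) 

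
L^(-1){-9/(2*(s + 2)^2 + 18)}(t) -3*exp(-2*t)*sin(3*t)/2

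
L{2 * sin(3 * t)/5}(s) 6/(5 * (s^2 + 9))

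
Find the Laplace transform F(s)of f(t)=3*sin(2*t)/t 3*atan(2/s)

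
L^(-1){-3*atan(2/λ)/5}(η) -3*sin(2*η)/(5*η)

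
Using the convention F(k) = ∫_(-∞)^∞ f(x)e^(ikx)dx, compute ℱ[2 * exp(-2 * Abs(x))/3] 8/(3 * (k^2 + 4))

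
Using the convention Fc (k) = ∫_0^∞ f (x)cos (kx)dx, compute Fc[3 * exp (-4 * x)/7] 12/ (7 * (k^2 + 16))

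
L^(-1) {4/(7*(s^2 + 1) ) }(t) 4*sin(t) /7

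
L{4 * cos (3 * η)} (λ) 4 * λ/ (λ^2 + 9)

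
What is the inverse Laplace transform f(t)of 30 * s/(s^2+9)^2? 5 * t * sin(3 * t)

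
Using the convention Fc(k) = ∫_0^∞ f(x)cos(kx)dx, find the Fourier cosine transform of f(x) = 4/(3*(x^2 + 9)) 2*pi*exp(-3*k)/9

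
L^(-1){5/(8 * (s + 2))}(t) 5 * exp(-2 * t)/8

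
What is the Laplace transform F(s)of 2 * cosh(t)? 2 * s/(s^2-1)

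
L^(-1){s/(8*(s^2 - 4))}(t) cosh(2*t)/8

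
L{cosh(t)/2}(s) s/(2*(s^2 - 1))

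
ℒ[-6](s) -6/s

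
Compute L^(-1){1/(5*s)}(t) 1/5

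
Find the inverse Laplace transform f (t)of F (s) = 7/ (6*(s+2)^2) 7*t*exp (-2*t)/6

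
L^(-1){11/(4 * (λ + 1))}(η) 11 * exp(-η)/4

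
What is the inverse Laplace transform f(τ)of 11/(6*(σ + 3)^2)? 11*τ*exp(-3*τ)/6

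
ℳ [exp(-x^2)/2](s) gamma(s/2)/4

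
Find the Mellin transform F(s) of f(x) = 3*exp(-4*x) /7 3*gamma(s) /(7*4^s) 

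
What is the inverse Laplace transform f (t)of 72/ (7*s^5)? 3*t^4/7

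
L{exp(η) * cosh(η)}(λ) (λ - 1)/(λ * (λ - 2))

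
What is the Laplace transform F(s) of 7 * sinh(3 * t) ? 21/(s^2-9) 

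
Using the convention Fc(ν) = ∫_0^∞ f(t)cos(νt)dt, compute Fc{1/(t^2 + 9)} pi * exp(-3 * ν)/6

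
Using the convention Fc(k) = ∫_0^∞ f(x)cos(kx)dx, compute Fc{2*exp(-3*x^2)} sqrt(3)*sqrt(pi)*exp(-k^2/12)/3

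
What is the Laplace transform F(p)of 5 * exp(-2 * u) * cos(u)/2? 5 * (p + 2)/(2 * ((p + 2)^2 + 1))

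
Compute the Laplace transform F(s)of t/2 1/(2*s^2)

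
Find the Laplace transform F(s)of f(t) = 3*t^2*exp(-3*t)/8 3/(4*(s + 3)^3)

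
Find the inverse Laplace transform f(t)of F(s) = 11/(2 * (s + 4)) 11 * exp(-4 * t)/2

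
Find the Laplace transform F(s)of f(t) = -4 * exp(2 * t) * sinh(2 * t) -8/(s * (s - 4))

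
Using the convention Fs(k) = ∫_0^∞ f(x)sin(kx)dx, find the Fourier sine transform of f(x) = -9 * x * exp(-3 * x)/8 -27 * k/(4 * (k^2 + 9)^2)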